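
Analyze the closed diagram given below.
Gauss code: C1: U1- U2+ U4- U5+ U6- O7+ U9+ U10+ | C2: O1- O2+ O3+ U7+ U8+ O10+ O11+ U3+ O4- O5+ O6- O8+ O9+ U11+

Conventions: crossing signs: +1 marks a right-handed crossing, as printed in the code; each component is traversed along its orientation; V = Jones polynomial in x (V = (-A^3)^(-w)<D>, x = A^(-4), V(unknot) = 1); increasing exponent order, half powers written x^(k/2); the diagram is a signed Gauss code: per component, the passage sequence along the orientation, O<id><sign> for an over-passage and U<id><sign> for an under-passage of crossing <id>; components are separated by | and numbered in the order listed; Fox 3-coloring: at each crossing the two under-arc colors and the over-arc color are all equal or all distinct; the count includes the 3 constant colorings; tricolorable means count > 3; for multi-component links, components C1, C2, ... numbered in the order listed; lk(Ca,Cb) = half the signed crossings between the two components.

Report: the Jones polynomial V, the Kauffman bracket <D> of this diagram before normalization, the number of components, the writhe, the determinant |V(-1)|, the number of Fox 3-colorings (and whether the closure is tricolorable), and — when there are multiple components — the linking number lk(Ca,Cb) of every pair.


V(x) = -x^(3/2) - 2x^(7/2) + x^(9/2) - x^(11/2) + x^(13/2)
bracket: -A^-11 + A^-7 - A^-3 + 2A + A^9, w = +5
2 components, writhe +5, over 11 crossings
lk(C1,C2) = +1
det 6, colorings 9 of 3^11 — tricolorable
observation: w = +5 shifts under R1 moves; the (-A^3)^(-5) factor cancels that in V


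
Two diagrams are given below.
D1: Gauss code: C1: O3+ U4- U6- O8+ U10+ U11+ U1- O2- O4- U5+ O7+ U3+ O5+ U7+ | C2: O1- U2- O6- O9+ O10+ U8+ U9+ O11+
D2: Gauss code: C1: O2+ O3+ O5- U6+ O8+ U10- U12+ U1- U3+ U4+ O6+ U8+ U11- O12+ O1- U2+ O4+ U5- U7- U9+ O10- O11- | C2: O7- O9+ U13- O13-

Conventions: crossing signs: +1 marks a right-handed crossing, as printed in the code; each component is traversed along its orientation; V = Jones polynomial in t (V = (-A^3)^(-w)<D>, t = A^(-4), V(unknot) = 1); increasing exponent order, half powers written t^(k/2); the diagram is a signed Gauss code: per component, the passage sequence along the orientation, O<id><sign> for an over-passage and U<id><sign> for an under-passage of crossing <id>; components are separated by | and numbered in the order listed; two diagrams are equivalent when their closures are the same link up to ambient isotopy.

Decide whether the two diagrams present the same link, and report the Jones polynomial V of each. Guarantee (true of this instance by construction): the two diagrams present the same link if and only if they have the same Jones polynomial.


equivalent: yes
V(D1) = -t^(1/2) - t^(3/2) - t^(5/2) + t^(9/2)  (w +3, c 11, <D> = -A^-9 + A^-1 + A^3 + A^7)
D2 (bracket -A^-15 + A^-7 + A^-3 + A; 13 crossings at w = +1): V = -t^(1/2) - t^(3/2) - t^(5/2) + t^(9/2)
why: from 11 to 13 crossings by R-moves: one link, two diagrams


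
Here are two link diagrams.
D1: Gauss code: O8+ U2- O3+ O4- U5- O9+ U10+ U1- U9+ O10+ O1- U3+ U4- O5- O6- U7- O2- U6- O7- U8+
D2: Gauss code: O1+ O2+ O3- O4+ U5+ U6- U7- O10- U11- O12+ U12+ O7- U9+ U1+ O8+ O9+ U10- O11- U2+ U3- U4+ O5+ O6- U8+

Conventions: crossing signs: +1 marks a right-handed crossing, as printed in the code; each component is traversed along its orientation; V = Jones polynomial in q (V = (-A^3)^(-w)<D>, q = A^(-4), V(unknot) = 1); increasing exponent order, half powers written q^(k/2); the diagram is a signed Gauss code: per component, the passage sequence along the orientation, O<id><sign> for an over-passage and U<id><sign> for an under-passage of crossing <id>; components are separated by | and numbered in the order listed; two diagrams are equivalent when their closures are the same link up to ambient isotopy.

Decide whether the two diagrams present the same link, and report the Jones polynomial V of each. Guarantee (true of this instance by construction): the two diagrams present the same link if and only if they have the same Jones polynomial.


same link: no
V(D1) = -q^-4 + q^-3 + q^-1  [10 crossings, <D> = A^-2 + A^6 - A^10, w = -2]
D2 (bracket -A^-6 + 2A^-2 - 2A^2 + 3A^6 - 2A^10 + 2A^14 - A^18; 12 crossings at w = +2): V = -q^-3 + 2q^-2 - 2q^-1 + 3 - 2q + 2q^2 - q^3
note: V(q) takes 2 values over 2 diagrams, fixing the grouping


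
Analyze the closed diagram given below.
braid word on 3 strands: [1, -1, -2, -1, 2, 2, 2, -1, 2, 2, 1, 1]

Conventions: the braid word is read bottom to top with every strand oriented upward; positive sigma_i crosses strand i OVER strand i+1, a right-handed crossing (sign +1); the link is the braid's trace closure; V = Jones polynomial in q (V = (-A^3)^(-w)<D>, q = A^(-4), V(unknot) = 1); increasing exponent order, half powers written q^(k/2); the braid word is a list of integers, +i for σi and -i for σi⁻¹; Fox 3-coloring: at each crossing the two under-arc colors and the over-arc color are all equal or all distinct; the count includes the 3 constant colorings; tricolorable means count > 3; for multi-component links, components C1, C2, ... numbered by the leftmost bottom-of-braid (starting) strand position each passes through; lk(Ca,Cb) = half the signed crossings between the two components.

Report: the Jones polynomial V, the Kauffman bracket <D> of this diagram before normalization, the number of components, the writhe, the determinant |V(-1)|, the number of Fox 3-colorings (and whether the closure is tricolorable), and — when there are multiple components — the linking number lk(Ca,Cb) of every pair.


Jones polynomial: V(q) = 1 - q + 2q^2 - 2q^3 + 3q^4 - 3q^5 + 2q^6 - 2q^7 + q^8
<D> = A^-20 - 2A^-16 + 2A^-12 - 3A^-8 + 3A^-4 - 2 + 2A^4 - A^8 + A^12; writhe +4
components 1, writhe +4 (12 crossings)
3-colorings: 3 of 3^12, det 17 — not tricolorable
note: det 17 = |V(-1)|; not divisible by 3, so not tricolorable


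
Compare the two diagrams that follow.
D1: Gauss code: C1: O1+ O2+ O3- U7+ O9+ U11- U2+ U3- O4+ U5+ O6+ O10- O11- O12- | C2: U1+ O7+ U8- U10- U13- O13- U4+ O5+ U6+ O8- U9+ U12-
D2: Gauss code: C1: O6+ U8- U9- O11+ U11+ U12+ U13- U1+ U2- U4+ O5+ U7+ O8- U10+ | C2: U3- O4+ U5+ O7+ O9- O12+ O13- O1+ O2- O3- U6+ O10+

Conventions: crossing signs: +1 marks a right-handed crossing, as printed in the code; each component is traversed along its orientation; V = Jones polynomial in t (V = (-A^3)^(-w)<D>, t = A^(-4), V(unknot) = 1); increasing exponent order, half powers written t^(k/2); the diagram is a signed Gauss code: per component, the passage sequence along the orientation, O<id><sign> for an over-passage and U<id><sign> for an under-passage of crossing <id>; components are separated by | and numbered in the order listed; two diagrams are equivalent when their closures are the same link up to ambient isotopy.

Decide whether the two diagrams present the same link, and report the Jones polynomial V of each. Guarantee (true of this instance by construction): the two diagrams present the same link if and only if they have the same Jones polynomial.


same link: yes
V(D1) = -t^(1/2) + t^(3/2) - t^(5/2) - t^(9/2)  [13 crossings, <D> = A^-15 + A^-7 - A^-3 + A, w = +1]
V(D2) = -t^(1/2) + t^(3/2) - t^(5/2) - t^(9/2)  (w +3, c 13, <D> = A^-9 + A^-1 - A^3 + A^7)
note: Reidemeister moves carry D1 (13 crossings) to D2 (13)


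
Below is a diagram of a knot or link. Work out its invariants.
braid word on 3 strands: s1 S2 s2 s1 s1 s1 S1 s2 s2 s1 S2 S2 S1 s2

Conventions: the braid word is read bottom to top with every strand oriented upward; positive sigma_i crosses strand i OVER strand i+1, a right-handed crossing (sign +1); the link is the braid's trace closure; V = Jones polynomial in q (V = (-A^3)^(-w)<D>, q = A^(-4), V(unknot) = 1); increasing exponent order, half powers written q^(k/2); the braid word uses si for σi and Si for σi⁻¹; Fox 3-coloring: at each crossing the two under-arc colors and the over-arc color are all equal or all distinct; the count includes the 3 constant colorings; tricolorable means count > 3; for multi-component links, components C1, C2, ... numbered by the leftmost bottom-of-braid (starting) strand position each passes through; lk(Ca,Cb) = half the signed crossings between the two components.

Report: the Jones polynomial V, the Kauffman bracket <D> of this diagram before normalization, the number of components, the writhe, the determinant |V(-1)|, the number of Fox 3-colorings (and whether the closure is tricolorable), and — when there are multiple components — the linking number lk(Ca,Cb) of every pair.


V(q) = 2q - 2q^2 + 3q^3 - 3q^4 + 2q^5 - 2q^6 + q^7
bracket: A^-16 - 2A^-12 + 2A^-8 - 3A^-4 + 3 - 2A^4 + 2A^8, w = +4
1 component, writhe +4, over 14 crossings
det 15, colorings 9 of 3^14 — tricolorable
observation: the word shrinks to σ1 σ1 σ1 σ2 σ2 σ1 σ2⁻¹ σ2⁻¹ σ1⁻¹ σ2 after cancelling


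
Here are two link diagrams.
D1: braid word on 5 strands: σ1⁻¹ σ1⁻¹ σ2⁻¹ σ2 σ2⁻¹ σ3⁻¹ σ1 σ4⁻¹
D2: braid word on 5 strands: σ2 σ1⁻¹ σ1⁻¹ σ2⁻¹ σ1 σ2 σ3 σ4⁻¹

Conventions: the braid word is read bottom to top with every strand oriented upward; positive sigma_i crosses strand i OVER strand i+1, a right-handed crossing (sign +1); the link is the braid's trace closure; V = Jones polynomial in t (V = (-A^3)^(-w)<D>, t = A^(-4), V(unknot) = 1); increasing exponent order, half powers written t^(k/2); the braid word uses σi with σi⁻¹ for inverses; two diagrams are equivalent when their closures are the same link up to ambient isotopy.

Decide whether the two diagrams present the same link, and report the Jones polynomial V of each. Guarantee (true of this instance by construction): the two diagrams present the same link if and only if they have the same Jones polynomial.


equivalent: no
V(D1) = 1  (w -4, c 8, <D> = A^-12)
V(D2) = t^-2 - t^-1 + 1 - t + t^2  (w 0, c 8, <D> = A^-8 - A^-4 + 1 - A^4 + A^8)
why: 2 classes among 2 diagrams; unequal V(t) rules out equality


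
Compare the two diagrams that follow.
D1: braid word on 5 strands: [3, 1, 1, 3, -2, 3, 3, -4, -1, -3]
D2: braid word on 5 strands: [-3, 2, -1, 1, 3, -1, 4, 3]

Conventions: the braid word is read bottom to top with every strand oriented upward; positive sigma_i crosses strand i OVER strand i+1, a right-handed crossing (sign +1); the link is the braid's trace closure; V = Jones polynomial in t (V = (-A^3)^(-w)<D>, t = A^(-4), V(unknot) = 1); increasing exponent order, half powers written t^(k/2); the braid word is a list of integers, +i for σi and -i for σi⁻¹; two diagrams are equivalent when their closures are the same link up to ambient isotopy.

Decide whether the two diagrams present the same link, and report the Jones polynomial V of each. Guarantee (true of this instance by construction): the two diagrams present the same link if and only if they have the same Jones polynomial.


equivalent: no
D1 (bracket -A^-10 + A^-6 + A^2; 10 crossings at w = +2): V = t + t^3 - t^4
V(D2) = 1  [8 crossings, <D> = A^6, w = +2]
observation: 2 values of V(t) split the 2 diagrams


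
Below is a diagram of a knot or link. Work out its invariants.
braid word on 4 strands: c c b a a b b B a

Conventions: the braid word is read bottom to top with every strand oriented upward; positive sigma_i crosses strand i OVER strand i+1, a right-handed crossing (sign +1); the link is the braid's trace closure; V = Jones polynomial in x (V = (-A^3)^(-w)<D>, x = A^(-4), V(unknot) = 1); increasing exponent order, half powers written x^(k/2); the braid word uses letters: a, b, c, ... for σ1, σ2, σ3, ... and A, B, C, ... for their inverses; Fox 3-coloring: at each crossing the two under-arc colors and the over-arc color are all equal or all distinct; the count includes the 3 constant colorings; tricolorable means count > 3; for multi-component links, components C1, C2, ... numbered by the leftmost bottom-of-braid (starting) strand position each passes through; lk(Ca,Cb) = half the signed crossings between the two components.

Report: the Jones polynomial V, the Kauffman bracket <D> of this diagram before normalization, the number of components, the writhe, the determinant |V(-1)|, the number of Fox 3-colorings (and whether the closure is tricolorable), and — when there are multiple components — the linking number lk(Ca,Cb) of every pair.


Jones polynomial: V(x) = x^2 + 2x^4 - x^5 + 2x^6 - x^7 + x^8
<D> = -A^-11 + A^-7 - 2A^-3 + A - 2A^5 - A^13; writhe +7
components 3, writhe +7 (9 crossings)
linking number lk(C1,C2) = +2
lk(C1,C3): 0
lk(C2,C3) = +1
3-colorings: 3 of 3^9, det 8 — not tricolorable
note: |V(-1)| = 8: so not tricolorable, since 3 does not divide 8


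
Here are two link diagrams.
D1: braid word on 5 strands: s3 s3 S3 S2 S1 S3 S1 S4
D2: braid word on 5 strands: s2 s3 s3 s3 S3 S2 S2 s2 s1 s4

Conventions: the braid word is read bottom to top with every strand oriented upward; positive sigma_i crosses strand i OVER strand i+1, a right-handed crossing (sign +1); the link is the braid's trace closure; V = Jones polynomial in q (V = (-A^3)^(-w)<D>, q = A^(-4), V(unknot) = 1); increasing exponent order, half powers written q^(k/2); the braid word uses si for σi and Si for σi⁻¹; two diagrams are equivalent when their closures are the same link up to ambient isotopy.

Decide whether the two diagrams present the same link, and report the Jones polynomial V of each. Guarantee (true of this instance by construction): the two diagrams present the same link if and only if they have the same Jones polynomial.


same link: no
V(D1) = q^-3 + q^-2 + q^-1 + 1  [8 crossings, <D> = A^-12 + A^-8 + A^-4 + 1, w = -4]
V(D2) = 1 + q + q^2 + q^3  (w +4, c 10, <D> = 1 + A^4 + A^8 + A^12)
note: V(q) takes 2 values over 2 diagrams, fixing the grouping


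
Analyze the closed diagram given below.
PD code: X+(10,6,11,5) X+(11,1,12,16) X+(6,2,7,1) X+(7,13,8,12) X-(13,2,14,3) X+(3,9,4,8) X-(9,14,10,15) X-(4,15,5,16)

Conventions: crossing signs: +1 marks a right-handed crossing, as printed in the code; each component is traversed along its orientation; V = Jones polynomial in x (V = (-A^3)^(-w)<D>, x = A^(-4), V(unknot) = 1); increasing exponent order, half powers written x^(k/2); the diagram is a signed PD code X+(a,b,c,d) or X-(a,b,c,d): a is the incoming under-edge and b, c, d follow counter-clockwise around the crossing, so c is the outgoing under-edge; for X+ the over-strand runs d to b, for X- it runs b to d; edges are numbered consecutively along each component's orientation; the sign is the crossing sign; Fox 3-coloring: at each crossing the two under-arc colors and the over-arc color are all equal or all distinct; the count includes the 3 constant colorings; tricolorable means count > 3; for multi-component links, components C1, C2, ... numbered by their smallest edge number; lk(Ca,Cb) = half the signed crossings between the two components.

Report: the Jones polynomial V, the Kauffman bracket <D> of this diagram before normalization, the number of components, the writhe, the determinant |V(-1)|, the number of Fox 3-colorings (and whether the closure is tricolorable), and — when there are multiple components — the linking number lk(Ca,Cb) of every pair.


V = x + x^3 - x^4
<D> = -A^-10 + A^-6 + A^2 (w = +2)
1 component over 8 crossings, w = +2
9 Fox colorings among 3^8, |V(-1)| = 3: tricolorable
why: V spans 3 powers of x: at least 3 crossings in any diagram


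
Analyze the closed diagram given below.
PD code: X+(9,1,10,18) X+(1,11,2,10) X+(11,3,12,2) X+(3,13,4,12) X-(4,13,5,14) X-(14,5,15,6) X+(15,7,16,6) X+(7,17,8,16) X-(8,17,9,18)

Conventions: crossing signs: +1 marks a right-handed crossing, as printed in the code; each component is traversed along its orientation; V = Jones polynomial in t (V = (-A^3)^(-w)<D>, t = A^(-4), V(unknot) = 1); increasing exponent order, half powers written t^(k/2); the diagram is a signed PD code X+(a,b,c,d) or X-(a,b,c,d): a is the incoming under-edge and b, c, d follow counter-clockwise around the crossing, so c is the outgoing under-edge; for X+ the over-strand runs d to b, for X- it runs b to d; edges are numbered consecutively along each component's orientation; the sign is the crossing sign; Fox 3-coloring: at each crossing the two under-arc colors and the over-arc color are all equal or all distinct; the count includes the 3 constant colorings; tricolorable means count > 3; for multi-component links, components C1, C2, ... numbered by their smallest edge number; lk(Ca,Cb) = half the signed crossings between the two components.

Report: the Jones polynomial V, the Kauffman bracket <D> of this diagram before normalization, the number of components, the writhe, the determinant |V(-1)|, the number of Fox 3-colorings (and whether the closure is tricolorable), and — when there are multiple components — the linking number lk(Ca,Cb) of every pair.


V(t) = t + t^3 - t^4
bracket: A^-7 - A^-3 - A^5, w = +3
1 component, writhe +3, over 9 crossings
det 3, colorings 9 of 3^9 — tricolorable
observation: det 3 = |V(-1)|; divisible by 3, so tricolorable


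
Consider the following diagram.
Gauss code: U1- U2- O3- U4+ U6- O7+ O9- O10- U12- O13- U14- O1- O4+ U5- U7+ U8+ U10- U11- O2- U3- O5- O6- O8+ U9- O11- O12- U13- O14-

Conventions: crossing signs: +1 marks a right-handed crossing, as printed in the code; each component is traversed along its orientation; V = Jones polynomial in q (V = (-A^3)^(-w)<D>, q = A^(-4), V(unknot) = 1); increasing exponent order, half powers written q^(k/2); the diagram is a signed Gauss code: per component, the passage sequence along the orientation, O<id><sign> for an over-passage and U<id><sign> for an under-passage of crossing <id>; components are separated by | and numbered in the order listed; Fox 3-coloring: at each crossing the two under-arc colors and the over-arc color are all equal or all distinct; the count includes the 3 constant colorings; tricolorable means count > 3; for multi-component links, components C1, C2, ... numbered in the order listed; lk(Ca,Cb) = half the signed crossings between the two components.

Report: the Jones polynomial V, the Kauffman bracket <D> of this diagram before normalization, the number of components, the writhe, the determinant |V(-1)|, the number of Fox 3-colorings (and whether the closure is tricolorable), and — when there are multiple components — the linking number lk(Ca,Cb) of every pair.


Jones polynomial: V(q) = -q^-12 + 2q^-11 - 3q^-10 + 4q^-9 - 5q^-8 + 4q^-7 - 3q^-6 + 3q^-5 - q^-4 + q^-3
<D> = A^-12 - A^-8 + 3A^-4 - 3 + 4A^4 - 5A^8 + 4A^12 - 3A^16 + 2A^20 - A^24; writhe -8
components 1, writhe -8 (14 crossings)
3-colorings: 9 of 3^14, det 27 — tricolorable
note: w = -8 (over 14 crossings) is diagram-only; (-A^3)^(8) removes it from V


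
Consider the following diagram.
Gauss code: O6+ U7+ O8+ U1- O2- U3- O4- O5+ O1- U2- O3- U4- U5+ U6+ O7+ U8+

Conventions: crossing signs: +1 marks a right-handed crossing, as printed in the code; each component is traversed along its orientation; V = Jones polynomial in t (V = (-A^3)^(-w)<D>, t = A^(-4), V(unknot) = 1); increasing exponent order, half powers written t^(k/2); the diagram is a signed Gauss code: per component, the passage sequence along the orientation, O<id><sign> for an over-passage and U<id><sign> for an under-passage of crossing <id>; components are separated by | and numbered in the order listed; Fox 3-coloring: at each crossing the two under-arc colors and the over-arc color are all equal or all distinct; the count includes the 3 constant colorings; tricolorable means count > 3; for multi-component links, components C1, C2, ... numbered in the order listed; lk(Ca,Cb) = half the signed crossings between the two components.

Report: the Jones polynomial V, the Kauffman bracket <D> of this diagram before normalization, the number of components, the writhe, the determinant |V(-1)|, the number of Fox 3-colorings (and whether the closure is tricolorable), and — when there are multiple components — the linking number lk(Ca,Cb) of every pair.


V(t) = -t^-3 + t^-2 - t^-1 + 3 - t + t^2 - t^3
bracket: -A^-12 + A^-8 - A^-4 + 3 - A^4 + A^8 - A^12, w = 0
1 component, writhe 0, over 8 crossings
det 9, colorings 27 of 3^8 — tricolorable
observation: palindromic: swapping t for 1/t fixes V


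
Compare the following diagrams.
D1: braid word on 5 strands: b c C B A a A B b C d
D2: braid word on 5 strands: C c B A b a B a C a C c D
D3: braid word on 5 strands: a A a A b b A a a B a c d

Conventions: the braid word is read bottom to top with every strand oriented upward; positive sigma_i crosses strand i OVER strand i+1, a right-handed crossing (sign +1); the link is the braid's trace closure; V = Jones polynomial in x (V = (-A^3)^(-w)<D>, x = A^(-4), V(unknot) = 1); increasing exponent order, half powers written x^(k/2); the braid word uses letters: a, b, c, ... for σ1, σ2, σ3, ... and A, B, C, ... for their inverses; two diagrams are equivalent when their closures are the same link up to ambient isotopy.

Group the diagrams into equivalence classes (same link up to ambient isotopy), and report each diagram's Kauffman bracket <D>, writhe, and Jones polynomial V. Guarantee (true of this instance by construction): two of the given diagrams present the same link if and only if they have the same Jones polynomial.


classes: {D1} | {D2} | {D3}
V(D1) = -x^(-1/2) - x^(1/2)  [11 crossings, <D> = A^-5 + A^-1, w = -1]
V(D2) = -x^(-3/2) - 2x^(1/2) + x^(3/2) - x^(5/2) + x^(7/2)  (w -1, c 13, <D> = -A^-17 + A^-13 - A^-9 + 2A^-5 + A^3)
D3 (bracket A^-3 + A^5 - A^9 + A^13; 13 crossings at w = +5): V = -x^(1/2) + x^(3/2) - x^(5/2) - x^(9/2)
note: comparing 3 Jones polynomials yields 3 groups


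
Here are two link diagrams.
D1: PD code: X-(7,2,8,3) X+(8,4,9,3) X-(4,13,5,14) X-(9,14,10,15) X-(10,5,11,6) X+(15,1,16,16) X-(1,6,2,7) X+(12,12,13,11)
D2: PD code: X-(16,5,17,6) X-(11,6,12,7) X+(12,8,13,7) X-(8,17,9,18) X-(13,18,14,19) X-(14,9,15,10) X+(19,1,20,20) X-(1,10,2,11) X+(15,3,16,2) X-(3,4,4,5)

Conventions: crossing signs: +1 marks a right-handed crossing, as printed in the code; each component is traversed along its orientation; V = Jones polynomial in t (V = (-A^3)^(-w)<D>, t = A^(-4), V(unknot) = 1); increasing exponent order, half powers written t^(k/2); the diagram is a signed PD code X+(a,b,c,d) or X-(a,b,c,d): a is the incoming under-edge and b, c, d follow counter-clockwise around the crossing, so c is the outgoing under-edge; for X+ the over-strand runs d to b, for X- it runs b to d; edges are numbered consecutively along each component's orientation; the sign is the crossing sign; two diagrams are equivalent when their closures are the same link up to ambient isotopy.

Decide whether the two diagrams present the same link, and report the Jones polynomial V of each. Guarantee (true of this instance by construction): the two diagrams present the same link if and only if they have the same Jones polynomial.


same link: yes
V(D1) = -t^-4 + t^-3 + t^-1  [8 crossings, <D> = A^-2 + A^6 - A^10, w = -2]
D2 (bracket A^-8 + 1 - A^4; 10 crossings at w = -4): V = -t^-4 + t^-3 + t^-1
note: Reidemeister moves carry D1 (8 crossings) to D2 (10)


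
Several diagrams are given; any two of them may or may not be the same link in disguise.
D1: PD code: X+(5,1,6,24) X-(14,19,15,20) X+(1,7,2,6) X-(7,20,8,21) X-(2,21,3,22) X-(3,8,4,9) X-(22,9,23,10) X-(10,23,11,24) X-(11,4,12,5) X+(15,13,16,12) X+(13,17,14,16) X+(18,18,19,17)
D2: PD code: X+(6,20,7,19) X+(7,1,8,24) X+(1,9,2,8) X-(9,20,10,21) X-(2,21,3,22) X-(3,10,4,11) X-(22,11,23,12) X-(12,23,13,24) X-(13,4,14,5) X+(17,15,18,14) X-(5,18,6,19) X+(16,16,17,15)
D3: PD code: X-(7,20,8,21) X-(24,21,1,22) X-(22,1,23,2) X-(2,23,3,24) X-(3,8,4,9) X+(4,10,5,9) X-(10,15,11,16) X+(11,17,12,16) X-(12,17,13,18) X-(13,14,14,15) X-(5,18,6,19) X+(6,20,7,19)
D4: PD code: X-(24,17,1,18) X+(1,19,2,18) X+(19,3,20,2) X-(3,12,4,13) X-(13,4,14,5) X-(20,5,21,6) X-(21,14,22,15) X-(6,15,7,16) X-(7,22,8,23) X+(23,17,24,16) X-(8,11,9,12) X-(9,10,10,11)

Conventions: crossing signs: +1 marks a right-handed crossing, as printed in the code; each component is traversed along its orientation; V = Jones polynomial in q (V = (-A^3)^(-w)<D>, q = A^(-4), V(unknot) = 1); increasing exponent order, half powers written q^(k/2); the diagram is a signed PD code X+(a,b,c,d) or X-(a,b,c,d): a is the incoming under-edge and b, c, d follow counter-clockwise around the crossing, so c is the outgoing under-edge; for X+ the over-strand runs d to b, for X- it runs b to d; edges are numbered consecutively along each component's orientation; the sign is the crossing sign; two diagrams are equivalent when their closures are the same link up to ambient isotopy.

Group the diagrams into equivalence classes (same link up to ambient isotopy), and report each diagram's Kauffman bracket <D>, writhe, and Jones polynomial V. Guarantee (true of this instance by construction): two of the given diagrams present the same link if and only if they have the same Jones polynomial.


equivalence classes: {D1, D2, D4} | {D3}
D1 (bracket A^-2 - A^2 + 2A^6 - A^10 + A^14 - A^18; 12 crossings at w = -2): V = -q^-6 + q^-5 - q^-4 + 2q^-3 - q^-2 + q^-1
V(D2) = -q^-6 + q^-5 - q^-4 + 2q^-3 - q^-2 + q^-1  [12 crossings, <D> = A^-2 - A^2 + 2A^6 - A^10 + A^14 - A^18, w = -2]
V(D3) = -q^-4 + q^-3 + q^-1  [12 crossings, <D> = A^-14 + A^-6 - A^-2, w = -6]
V(D4) = -q^-6 + q^-5 - q^-4 + 2q^-3 - q^-2 + q^-1  (w -6, c 12, <D> = A^-14 - A^-10 + 2A^-6 - A^-2 + A^2 - A^6)
key observation: 2 values of V(q) split the 4 diagrams


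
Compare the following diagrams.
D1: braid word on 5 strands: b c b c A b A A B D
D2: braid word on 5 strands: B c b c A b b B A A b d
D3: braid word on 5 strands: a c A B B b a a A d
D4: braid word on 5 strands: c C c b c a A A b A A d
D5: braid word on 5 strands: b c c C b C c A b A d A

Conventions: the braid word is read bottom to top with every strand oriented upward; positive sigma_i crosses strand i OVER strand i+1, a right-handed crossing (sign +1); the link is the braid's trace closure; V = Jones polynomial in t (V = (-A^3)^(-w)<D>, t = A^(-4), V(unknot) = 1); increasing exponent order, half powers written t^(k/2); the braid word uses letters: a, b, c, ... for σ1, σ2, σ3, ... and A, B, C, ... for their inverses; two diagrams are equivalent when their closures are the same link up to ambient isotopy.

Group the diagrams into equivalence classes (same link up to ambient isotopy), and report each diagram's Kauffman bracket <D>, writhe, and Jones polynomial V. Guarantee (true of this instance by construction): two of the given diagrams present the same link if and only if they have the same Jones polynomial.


classes: {D1, D2, D4, D5} | {D3}
V(D1) = -t^-3 + 2t^-2 - 2t^-1 + 3 - 2t + 2t^2 - t^3  [10 crossings, <D> = -A^-12 + 2A^-8 - 2A^-4 + 3 - 2A^4 + 2A^8 - A^12, w = 0]
D2 (bracket -A^-6 + 2A^-2 - 2A^2 + 3A^6 - 2A^10 + 2A^14 - A^18; 12 crossings at w = +2): V = -t^-3 + 2t^-2 - 2t^-1 + 3 - 2t + 2t^2 - t^3
V(D3) = 1  (w +2, c 10, <D> = A^6)
V(D4) = -t^-3 + 2t^-2 - 2t^-1 + 3 - 2t + 2t^2 - t^3  [12 crossings, <D> = -A^-6 + 2A^-2 - 2A^2 + 3A^6 - 2A^10 + 2A^14 - A^18, w = +2]
V(D5) = -t^-3 + 2t^-2 - 2t^-1 + 3 - 2t + 2t^2 - t^3  [12 crossings, <D> = -A^-6 + 2A^-2 - 2A^2 + 3A^6 - 2A^10 + 2A^14 - A^18, w = +2]
insight: comparing 5 Jones polynomials yields 2 groups


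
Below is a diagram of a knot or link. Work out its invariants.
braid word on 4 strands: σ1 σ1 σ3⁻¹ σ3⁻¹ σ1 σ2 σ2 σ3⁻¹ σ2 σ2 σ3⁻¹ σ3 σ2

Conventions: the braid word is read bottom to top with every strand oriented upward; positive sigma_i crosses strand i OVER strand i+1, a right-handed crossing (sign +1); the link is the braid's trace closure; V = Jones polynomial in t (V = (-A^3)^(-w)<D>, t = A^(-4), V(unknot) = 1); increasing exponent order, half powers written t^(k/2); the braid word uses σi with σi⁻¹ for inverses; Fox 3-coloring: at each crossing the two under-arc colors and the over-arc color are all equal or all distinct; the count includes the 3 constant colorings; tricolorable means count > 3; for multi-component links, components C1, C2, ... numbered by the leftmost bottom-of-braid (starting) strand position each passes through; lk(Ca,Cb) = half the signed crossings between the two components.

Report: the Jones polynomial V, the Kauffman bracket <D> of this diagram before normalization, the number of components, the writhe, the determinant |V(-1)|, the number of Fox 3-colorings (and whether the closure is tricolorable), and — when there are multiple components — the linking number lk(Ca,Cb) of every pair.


V = -t^-1 + 2 - 4t + 8t^2 - 9t^3 + 13t^4 - 13t^5 + 11t^6 - 10t^7 + 6t^8 - 3t^9 + t^10
<D> = -A^-25 + 3A^-21 - 6A^-17 + 10A^-13 - 11A^-9 + 13A^-5 - 13A^-1 + 9A^3 - 8A^7 + 4A^11 - 2A^15 + A^19 (w = +5)
1 component over 13 crossings, w = +5
27 Fox colorings among 3^13, |V(-1)| = 81: tricolorable
why: V spans 11 powers of t: at least 11 crossings in any diagram


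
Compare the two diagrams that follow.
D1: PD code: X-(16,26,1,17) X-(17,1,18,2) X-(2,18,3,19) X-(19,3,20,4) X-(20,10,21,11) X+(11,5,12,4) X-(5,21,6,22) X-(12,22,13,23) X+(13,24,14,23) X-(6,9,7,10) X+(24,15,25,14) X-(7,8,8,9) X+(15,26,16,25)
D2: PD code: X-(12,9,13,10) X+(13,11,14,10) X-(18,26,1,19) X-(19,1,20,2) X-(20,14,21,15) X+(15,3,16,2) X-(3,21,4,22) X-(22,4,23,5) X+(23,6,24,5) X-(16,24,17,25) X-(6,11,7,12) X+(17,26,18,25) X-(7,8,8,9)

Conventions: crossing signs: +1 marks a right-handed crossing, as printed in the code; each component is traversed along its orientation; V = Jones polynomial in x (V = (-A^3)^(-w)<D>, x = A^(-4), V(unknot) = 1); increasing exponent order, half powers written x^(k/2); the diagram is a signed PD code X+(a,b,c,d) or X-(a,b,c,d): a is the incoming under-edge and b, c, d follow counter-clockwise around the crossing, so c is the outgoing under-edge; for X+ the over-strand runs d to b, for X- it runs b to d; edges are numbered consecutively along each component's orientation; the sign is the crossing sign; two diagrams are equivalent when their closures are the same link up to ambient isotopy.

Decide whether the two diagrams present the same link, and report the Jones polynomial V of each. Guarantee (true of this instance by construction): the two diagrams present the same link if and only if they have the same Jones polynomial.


equivalent: yes
V(D1) = -x^(-9/2) - x^(-5/2) + x^(-3/2) - x^(-1/2)  (w -5, c 13, <D> = A^-13 - A^-9 + A^-5 + A^3)
V(D2) = -x^(-9/2) - x^(-5/2) + x^(-3/2) - x^(-1/2)  (w -5, c 13, <D> = A^-13 - A^-9 + A^-5 + A^3)
why: from 13 to 13 crossings by R-moves: one link, two diagrams


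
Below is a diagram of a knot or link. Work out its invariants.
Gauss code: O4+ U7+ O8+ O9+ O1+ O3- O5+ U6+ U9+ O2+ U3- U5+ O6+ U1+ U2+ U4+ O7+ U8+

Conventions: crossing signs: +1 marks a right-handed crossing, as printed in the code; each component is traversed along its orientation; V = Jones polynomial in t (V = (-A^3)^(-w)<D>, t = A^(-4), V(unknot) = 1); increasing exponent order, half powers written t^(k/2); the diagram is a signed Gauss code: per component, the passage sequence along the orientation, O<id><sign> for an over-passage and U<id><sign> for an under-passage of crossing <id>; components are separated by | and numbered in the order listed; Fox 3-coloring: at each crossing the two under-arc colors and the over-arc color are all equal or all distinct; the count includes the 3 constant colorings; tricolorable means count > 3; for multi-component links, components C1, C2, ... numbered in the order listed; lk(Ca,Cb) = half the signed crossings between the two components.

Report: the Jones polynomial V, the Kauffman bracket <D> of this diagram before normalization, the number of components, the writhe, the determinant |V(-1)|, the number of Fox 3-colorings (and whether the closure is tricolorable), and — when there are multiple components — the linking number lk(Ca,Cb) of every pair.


V = t^2 + 2t^4 - 2t^5 + t^6 - 2t^7 + t^8
<D> = -A^-11 + 2A^-7 - A^-3 + 2A - 2A^5 - A^13 (w = +7)
1 component over 9 crossings, w = +7
27 Fox colorings among 3^9, |V(-1)| = 9: tricolorable
why: V spans 6 powers of t: at least 6 crossings in any diagram


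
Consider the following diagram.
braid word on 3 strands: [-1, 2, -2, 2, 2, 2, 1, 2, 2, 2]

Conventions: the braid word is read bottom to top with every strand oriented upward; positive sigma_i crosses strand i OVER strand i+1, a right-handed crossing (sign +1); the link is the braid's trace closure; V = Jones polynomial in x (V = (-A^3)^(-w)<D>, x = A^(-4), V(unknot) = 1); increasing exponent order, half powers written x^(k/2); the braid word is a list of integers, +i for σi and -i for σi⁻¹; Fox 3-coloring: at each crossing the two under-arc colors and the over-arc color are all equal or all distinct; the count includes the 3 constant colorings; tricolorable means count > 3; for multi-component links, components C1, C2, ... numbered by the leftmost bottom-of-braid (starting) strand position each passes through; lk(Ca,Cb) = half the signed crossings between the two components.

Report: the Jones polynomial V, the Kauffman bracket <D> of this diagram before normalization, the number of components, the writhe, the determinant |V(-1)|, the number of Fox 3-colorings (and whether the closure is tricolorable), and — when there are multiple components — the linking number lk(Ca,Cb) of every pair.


V = x^2 + 2x^4 - 2x^5 + x^6 - 2x^7 + x^8
<D> = A^-14 - 2A^-10 + A^-6 - 2A^-2 + 2A^2 + A^10 (w = +6)
1 component over 10 crossings, w = +6
27 Fox colorings among 3^10, |V(-1)| = 9: tricolorable
why: the span of V is 6, forcing >= 6 crossings in any diagram


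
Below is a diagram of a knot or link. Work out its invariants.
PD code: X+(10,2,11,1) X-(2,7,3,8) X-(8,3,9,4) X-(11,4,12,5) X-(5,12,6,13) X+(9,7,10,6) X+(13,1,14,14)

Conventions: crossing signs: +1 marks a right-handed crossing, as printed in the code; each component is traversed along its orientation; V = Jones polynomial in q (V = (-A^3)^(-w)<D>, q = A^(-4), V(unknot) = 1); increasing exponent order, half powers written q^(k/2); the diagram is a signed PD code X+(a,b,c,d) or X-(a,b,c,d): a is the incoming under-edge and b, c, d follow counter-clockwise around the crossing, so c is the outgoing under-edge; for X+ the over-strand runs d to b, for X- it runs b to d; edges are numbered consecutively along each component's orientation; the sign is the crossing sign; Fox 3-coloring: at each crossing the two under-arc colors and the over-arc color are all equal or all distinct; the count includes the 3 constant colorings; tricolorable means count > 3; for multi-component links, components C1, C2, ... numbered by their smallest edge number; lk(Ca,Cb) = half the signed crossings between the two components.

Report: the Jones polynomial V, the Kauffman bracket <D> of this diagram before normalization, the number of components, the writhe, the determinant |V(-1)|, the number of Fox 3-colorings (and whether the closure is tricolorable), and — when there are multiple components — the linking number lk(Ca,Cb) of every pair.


Jones polynomial: V(q) = -q^-4 + q^-3 + q^-1
<D> = -A - A^9 + A^13; writhe -1
components 1, writhe -1 (7 crossings)
3-colorings: 9 of 3^7, det 3 — tricolorable
note: w = -1 (over 7 crossings) is diagram-only; (-A^3)^(1) removes it from V


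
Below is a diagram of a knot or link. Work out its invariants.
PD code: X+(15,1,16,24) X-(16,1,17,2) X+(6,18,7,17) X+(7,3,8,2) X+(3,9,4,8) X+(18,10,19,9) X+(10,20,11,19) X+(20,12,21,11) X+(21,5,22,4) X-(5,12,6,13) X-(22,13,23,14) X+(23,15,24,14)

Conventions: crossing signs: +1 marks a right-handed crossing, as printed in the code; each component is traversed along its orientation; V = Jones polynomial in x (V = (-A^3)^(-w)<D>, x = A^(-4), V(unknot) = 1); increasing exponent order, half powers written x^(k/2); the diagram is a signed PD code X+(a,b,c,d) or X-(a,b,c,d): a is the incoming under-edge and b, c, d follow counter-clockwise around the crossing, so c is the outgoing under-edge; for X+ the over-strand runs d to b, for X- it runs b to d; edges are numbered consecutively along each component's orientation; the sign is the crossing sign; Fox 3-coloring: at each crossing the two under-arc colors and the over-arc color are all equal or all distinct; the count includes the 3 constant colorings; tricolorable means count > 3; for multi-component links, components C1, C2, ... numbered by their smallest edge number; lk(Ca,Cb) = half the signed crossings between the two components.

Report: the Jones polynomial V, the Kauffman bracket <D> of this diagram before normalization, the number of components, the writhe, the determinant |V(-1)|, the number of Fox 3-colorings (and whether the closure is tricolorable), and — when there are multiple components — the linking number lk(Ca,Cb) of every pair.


Jones polynomial: V(x) = x^2 + 2x^4 - 2x^5 + x^6 - 2x^7 + x^8
<D> = A^-14 - 2A^-10 + A^-6 - 2A^-2 + 2A^2 + A^10; writhe +6
components 1, writhe +6 (12 crossings)
3-colorings: 27 of 3^12, det 9 — tricolorable
note: w = +6 shifts under R1 moves; the (-A^3)^(-6) factor cancels that in V


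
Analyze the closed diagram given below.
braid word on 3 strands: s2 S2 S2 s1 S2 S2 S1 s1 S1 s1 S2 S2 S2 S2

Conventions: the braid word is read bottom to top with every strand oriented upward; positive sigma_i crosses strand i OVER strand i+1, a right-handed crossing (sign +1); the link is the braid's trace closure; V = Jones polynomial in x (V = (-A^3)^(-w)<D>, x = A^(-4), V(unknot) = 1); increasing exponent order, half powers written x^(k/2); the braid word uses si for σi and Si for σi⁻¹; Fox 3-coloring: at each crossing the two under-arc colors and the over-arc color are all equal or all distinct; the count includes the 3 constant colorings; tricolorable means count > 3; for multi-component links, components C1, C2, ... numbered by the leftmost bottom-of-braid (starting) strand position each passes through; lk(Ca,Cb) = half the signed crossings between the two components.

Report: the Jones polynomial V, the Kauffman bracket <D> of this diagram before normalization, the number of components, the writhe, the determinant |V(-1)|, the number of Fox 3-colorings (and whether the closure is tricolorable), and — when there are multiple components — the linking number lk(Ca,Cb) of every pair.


Jones polynomial: V(x) = -x^-10 + x^-9 - x^-8 + x^-7 - x^-6 + x^-5 + x^-3
<D> = A^-6 + A^2 - A^6 + A^10 - A^14 + A^18 - A^22; writhe -6
components 1, writhe -6 (14 crossings)
3-colorings: 3 of 3^14, det 7 — not tricolorable
note: w = -6 (over 14 crossings) is diagram-only; (-A^3)^(6) removes it from V


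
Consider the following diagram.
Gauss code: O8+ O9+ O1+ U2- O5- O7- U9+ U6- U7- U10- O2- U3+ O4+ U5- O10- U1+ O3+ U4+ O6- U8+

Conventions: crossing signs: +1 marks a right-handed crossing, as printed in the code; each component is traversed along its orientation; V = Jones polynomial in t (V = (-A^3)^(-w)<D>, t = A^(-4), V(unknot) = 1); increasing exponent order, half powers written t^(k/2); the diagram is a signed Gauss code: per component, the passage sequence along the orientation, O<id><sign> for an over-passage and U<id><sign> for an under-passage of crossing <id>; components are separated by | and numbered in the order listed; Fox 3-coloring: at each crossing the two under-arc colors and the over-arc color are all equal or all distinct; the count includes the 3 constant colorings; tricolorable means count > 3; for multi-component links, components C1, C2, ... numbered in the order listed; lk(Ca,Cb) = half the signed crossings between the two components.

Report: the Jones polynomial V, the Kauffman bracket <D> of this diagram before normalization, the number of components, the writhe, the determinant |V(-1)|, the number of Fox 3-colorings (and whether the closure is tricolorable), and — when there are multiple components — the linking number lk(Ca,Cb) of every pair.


Jones polynomial: V(t) = -t^-3 + 2t^-2 - 2t^-1 + 3 - 2t + 2t^2 - t^3
<D> = -A^-12 + 2A^-8 - 2A^-4 + 3 - 2A^4 + 2A^8 - A^12; writhe 0
components 1, writhe 0 (10 crossings)
3-colorings: 3 of 3^10, det 13 — not tricolorable
note: the span of V is 6, forcing >= 6 crossings in any diagram


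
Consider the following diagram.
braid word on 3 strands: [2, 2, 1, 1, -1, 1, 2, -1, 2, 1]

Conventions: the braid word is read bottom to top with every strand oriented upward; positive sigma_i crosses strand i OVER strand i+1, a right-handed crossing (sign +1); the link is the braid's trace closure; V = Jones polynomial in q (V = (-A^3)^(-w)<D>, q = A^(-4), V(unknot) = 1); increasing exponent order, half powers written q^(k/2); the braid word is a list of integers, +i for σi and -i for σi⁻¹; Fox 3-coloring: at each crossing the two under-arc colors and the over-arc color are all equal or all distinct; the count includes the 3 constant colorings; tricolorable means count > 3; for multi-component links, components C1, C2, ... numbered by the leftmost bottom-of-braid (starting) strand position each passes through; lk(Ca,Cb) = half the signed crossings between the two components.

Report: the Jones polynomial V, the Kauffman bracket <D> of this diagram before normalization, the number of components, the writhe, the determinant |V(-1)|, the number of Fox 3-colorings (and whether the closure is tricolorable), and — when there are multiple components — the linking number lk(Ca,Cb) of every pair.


Jones polynomial: V(q) = q^2 + q^4 - q^5 + q^6 - q^7
<D> = -A^-10 + A^-6 - A^-2 + A^2 + A^10; writhe +6
components 1, writhe +6 (10 crossings)
3-colorings: 3 of 3^10, det 5 — not tricolorable
note: w = +6 (over 10 crossings) is diagram-only; (-A^3)^(-6) removes it from V
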